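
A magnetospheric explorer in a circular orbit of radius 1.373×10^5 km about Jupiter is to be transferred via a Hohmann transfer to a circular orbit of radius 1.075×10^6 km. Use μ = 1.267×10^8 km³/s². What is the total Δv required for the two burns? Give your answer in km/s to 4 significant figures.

The Hohmann ellipse has a_t = (r₁ + r₂)/2 = 6.0615×10^5 km.
At r₁ the circular-orbit speed is v₁ = √(μ/r₁) = 30.378 km/s.
On the transfer ellipse at r₁, vis-viva equation gives v_p = √[μ(2/r₁ − 1/a_t)] = 40.455 km/s.
First burn Δv₁ = |v_p − v₁| = 10.08 km/s.
At r₂, v₂ = √(μ/r₂) = 10.856 km/s.
Transfer-orbit speed at r₂: v_a = √[μ(2/r₂ − 1/a_t)] = 5.1669 km/s.
Second burn Δv₂ = |v₂ − v_a| = 5.689 km/s.
Total Δv = Δv₁ + Δv₂ = 15.77 km/s.

Δv = 15.77 km/s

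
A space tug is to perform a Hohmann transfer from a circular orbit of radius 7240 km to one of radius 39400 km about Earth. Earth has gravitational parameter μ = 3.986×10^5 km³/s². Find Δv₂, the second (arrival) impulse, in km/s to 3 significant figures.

Transfer-ellipse semi-major axis a_t = (r₁ + r₂)/2 = (7240 + 39400)/2 = 23320 km.
On the circular orbit at r = 39400 km, v_c = √(μ/r) = 3.1807 km/s.
Transfer-orbit speed at the same r (vis-viva, a = a_t): v_t = √[μ(2/r − 1/a_t)] = 1.7723 km/s.
Δv₂ = |v_t − v_c| = |1.7723 − 3.1807| = 1.408 km/s.

Δv₂ = 1.41 km/s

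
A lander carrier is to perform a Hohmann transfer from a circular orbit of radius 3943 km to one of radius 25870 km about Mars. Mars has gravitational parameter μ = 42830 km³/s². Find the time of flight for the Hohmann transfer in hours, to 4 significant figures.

t = 7.674 hours

Transfer-ellipse semi-major axis a_t = (r₁ + r₂)/2 = (3943 + 25870)/2 = 14906.5 km.
Half the transfer-orbit period gives t = π√(a_t³/μ) = 27627 s.
Converting: 27627 s ÷ 3600 s/hour = 7.674 hours.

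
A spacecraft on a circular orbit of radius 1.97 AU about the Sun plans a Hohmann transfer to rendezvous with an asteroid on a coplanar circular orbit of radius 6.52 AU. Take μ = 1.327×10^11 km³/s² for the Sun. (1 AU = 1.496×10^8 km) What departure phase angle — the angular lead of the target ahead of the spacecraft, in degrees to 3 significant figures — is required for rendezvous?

φ = 85.4°

In km: r₁ = 1.97 × 1.496×10^8 = 2.94712×10^8 km; r₂ = 6.52 × 1.496×10^8 = 9.75392×10^8 km.
Transfer-ellipse semi-major axis a_t = (r₁ + r₂)/2 = (2.94712×10^8 + 9.75392×10^8)/2 = 6.35052×10^8 km.
The half-period of the transfer ellipse is t = π√(a_t³/μ) = 1.3802×10^8 s.
The target's mean motion on its circular orbit is ω₂ = √(μ/r₂³) = 1.1958×10^-8 rad/s.
Angle swept by the target during transfer: ω₂·t = 1.6504 rad = 94.56°.
Arrival is 180° from departure on the ellipse, so φ = 180° − 94.56° = 85.4°.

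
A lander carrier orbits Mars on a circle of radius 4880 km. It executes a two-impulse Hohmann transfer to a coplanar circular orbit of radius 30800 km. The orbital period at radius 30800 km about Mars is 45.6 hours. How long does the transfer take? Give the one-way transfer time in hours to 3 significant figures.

From Kepler's third law T² = 4π²r³/μ at r = 30800 km, T = 45.6 hours = 45.6 × 3600 s = 1.6416×10^5 s: μ = 4π²r³/T² = 42803.3 km³/s².
Transfer-ellipse semi-major axis a_t = (r₁ + r₂)/2 = (4880 + 30800)/2 = 17840 km.
Half the transfer-orbit period gives t = π√(a_t³/μ) = 36183 s.
Converting: 36183 s ÷ 3600 s/hour = 10.1 hours.

t = 10.1 hours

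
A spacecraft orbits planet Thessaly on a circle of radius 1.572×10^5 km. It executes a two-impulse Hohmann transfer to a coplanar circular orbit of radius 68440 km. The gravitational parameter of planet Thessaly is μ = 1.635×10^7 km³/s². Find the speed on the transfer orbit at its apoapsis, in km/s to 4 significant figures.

The Hohmann ellipse has a_t = (r₁ + r₂)/2 = 1.1282×10^5 km.
At apoapsis, r = 1.572×10^5 km.
Vis-viva: v = √[μ(2/r − 1/a_t)] = √[1.635×10^7 × (2/1.572×10^5 − 1/1.1282×10^5)] = 7.943 km/s.

v = 7.943 km/s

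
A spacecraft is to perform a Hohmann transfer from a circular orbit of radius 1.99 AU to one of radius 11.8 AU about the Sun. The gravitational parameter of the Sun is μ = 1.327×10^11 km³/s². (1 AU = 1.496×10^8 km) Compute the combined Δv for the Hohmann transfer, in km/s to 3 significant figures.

In km: r₁ = 1.99 × 1.496×10^8 = 2.97704×10^8 km; r₂ = 11.8 × 1.496×10^8 = 1.76528×10^9 km.
Transfer-ellipse semi-major axis a_t = (r₁ + r₂)/2 = (2.97704×10^8 + 1.76528×10^9)/2 = 1.031492×10^9 km.
At r₁ the circular-orbit speed is v₁ = √(μ/r₁) = 21.113 km/s.
On the transfer ellipse at r₁, v² = μ(2/r − 1/a) gives v_p = √[μ(2/r₁ − 1/a_t)] = 27.620 km/s.
First burn Δv₁ = |v_p − v₁| = 6.507 km/s.
At r₂, v₂ = √(μ/r₂) = 8.670 km/s.
Transfer-orbit speed at r₂: v_a = √[μ(2/r₂ − 1/a_t)] = 4.658 km/s.
Second burn Δv₂ = |v₂ − v_a| = 4.012 km/s.
Δv = Δv₁ + Δv₂ = 6.507 + 4.012 = 10.52 km/s.

Δv = 10.5 km/s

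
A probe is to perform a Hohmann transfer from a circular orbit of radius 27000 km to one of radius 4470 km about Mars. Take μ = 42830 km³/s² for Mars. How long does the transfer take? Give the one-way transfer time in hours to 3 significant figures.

t = 8.32 hours

Semi-major axis of the transfer orbit: a_t = (27000 + 4470)/2 = 15735 km.
By Kepler's third law the transfer-orbit period is T = 2π√(a_t³/μ), so t = T/2 = 29960 s.
Converting: 29960 s ÷ 3600 s/hour = 8.32 hours.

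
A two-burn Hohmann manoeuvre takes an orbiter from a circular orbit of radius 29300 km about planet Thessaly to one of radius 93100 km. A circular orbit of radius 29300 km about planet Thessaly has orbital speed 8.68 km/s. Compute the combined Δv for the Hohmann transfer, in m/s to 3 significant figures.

Δv = 3530 m/s

From the circular-orbit relation v² = μ/r at r = 29300 km: μ = v²r = (8.68)² × 29300 = 2.20753×10^6 km³/s².
The Hohmann ellipse has a_t = (r₁ + r₂)/2 = 61200 km.
Circular speed at r₁: v₁ = √(μ/r₁) = √(2.20753×10^6/29300) = 8.6800 km/s.
On the transfer ellipse at r₁, vis-viva equation gives v_p = √[μ(2/r₁ − 1/a_t)] = 10.706 km/s.
First burn Δv₁ = |v_p − v₁| = 2.026 km/s.
At r₂, v₂ = √(μ/r₂) = 4.869 km/s.
Transfer-orbit speed at r₂: v_a = √[μ(2/r₂ − 1/a_t)] = 3.369 km/s.
Second burn Δv₂ = |v₂ − v_a| = 1.500 km/s.
Δv = Δv₁ + Δv₂ = 2.026 + 1.500 = 3.526 km/s.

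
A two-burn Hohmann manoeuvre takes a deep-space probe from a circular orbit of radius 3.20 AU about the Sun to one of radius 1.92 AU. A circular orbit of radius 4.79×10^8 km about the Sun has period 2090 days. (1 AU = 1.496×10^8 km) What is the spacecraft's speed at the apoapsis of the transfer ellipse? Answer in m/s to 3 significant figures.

v = 14400 m/s

From Kepler's third law T² = 4π²r³/μ at r = 4.79×10^8 km, T = 2090 days = 2090 × 86400 s = 1.80576×10^8 s: μ = 4π²r³/T² = 1.33060×10^11 km³/s².
In km: r₁ = 3.20 × 1.496×10^8 = 4.7872×10^8 km; r₂ = 1.92 × 1.496×10^8 = 2.87232×10^8 km.
Transfer-ellipse semi-major axis a_t = (r₁ + r₂)/2 = (4.7872×10^8 + 2.87232×10^8)/2 = 3.82976×10^8 km.
The apoapsis of the transfer ellipse is at r = 4.7872×10^8 km.
From the vis-viva equation, v = √[μ(2/r − 1/a_t)] = 14.44 km/s.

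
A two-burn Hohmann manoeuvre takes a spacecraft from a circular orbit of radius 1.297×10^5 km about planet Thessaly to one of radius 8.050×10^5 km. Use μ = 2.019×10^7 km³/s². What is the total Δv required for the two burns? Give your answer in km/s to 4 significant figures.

Δv = 6.268 km/s

Semi-major axis of the transfer orbit: a_t = (1.297×10^5 + 8.050×10^5)/2 = 4.6735×10^5 km.
Circular speed at r₁: v₁ = √(μ/r₁) = √(2.019×10^7/1.297×10^5) = 12.477 km/s.
Transfer-orbit speed at r₁ (vis-viva): v_p = √[μ(2/r₁ − 1/a_t)] = 16.375 km/s.
First burn Δv₁ = |v_p − v₁| = 3.898 km/s.
Circular speed at r₂: v₂ = √(μ/r₂) = 5.008 km/s.
Transfer-orbit speed at r₂: v_a = √[μ(2/r₂ − 1/a_t)] = 2.638 km/s.
Second burn Δv₂ = |v₂ − v_a| = 2.370 km/s.
Δv = Δv₁ + Δv₂ = 3.898 + 2.370 = 6.268 km/s.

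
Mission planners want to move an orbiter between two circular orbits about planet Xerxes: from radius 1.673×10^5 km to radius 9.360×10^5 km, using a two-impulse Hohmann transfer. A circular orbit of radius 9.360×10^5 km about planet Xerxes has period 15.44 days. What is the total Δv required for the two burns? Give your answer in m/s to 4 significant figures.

From Kepler's third law T² = 4π²r³/μ at r = 9.360×10^5 km, T = 15.44 days = 15.44 × 86400 s = 1.334016×10^6 s: μ = 4π²r³/T² = 1.81914×10^7 km³/s².
Transfer-ellipse semi-major axis a_t = (r₁ + r₂)/2 = (1.673×10^5 + 9.360×10^5)/2 = 5.5165×10^5 km.
Circular speed at r₁: v₁ = √(μ/r₁) = √(1.81914×10^7/1.673×10^5) = 10.428 km/s.
On the transfer ellipse at r₁, vis-viva equation gives v_p = √[μ(2/r₁ − 1/a_t)] = 13.583 km/s.
First burn Δv₁ = |v_p − v₁| = 3.155 km/s.
Circular speed at r₂: v₂ = √(μ/r₂) = 4.409 km/s.
Transfer-orbit speed at r₂: v_a = √[μ(2/r₂ − 1/a_t)] = 2.428 km/s.
Second burn Δv₂ = |v₂ − v_a| = 1.981 km/s.
Δv = Δv₁ + Δv₂ = 3.155 + 1.981 = 5.136 km/s.

Δv = 5136 m/s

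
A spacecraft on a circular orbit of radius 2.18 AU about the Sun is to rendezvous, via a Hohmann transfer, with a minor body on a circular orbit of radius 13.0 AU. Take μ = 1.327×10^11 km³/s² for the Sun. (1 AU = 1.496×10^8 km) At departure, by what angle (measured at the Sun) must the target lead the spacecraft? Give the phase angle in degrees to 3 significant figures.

In km: r₁ = 2.18 × 1.496×10^8 = 3.26128×10^8 km; r₂ = 13.0 × 1.496×10^8 = 1.9448×10^9 km.
Semi-major axis of the transfer orbit: a_t = (3.26128×10^8 + 1.9448×10^9)/2 = 1.135464×10^9 km.
Transfer time t = π√(a_t³/μ) = 3.300×10^8 s.
The target's mean motion on its circular orbit is ω₂ = √(μ/r₂³) = 4.247×10^-9 rad/s.
Angle swept by the target during transfer: ω₂·t = 1.4015 rad = 80.30°.
Arrival is 180° from departure on the ellipse, so φ = 180° − 80.30° = 99.7°.

φ = 99.7°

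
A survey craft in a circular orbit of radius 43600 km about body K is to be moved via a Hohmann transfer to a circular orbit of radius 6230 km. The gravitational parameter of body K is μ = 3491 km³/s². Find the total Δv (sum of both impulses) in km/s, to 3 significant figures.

Semi-major axis of the transfer orbit: a_t = (43600 + 6230)/2 = 24915 km.
At r₁ the circular-orbit speed is v₁ = √(μ/r₁) = 0.282964 km/s.
Transfer-orbit speed at r₁ (v² = μ(2/r − 1/a)): v_a = √[μ(2/r₁ − 1/a_t)] = 0.141496 km/s.
First burn Δv₁ = |v_a − v₁| = 0.141468 km/s.
At r₂, v₂ = √(μ/r₂) = 0.74857 km/s.
Transfer-orbit speed at r₂: v_p = √[μ(2/r₂ − 1/a_t)] = 0.99025 km/s.
Second burn Δv₂ = |v₂ − v_p| = 0.241680 km/s.
Δv = Δv₁ + Δv₂ = 0.141468 + 0.241680 = 0.3831 km/s.

Δv = 0.383 km/s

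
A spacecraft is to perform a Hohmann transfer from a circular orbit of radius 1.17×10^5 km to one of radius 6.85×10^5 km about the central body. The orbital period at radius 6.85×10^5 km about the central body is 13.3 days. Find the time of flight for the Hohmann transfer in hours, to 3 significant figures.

t = 71.5 hours

From Kepler's third law T² = 4π²r³/μ at r = 6.85×10^5 km, T = 13.3 days = 13.3 × 86400 s = 1.14912×10^6 s: μ = 4π²r³/T² = 9.60950×10^6 km³/s².
Transfer-ellipse semi-major axis a_t = (r₁ + r₂)/2 = (1.170×10^5 + 6.850×10^5)/2 = 4.010×10^5 km.
Transfer time t = π√(a_t³/μ) = π√((4.010×10^5)³ / 9.60950×10^6) = 2.573×10^5 s.
Converting: 2.573×10^5 s ÷ 3600 s/hour = 71.5 hours.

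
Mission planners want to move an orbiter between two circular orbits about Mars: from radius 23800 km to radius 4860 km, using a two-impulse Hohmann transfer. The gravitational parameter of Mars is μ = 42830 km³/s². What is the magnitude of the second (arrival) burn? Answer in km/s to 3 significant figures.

Semi-major axis of the transfer orbit: a_t = (23800 + 4860)/2 = 14330 km.
On the circular orbit at r = 4860 km, v_c = √(μ/r) = 2.9686 km/s.
Transfer-orbit speed at the same r (vis-viva, a = a_t): v_t = √[μ(2/r − 1/a_t)] = 3.8258 km/s.
Δv₂ = |v_t − v_c| = |3.8258 − 2.9686| = 0.8572 km/s.

Δv₂ = 0.857 km/s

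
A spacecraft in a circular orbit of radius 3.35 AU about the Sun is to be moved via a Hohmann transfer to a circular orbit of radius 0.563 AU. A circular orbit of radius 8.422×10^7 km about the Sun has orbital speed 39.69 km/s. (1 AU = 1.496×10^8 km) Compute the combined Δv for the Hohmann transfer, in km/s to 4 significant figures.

Δv = 19.79 km/s

From the circular-orbit relation v² = μ/r at r = 8.422×10^7 km: μ = v²r = (39.69)² × 8.422×10^7 = 1.32671×10^11 km³/s².
In km: r₁ = 3.35 × 1.496×10^8 = 5.0116×10^8 km; r₂ = 0.563 × 1.496×10^8 = 8.42248×10^7 km.
Semi-major axis of the transfer orbit: a_t = (5.0116×10^8 + 8.42248×10^7)/2 = 2.926924×10^8 km.
Circular speed at r₁: v₁ = √(μ/r₁) = √(1.32671×10^11/5.0116×10^8) = 16.27 km/s.
On the transfer ellipse at r₁, vis-viva equation gives v_a = √[μ(2/r₁ − 1/a_t)] = 8.728 km/s.
First burn Δv₁ = |v_a − v₁| = 7.542 km/s.
Circular speed at r₂: v₂ = √(μ/r₂) = 39.68887 km/s.
Transfer-orbit speed at r₂: v_p = √[μ(2/r₂ − 1/a_t)] = 51.93393 km/s.
Second burn Δv₂ = |v₂ − v_p| = 12.25 km/s.
Total Δv = Δv₁ + Δv₂ = 19.79 km/s.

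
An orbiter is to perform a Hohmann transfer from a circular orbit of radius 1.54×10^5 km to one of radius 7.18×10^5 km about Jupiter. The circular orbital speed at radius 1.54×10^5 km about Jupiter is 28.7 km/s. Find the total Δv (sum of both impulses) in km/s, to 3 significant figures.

Δv = 13.5 km/s

From the circular-orbit relation v² = μ/r at r = 1.54×10^5 km: μ = v²r = (28.7)² × 1.54×10^5 = 1.26848×10^8 km³/s².
The Hohmann ellipse has a_t = (r₁ + r₂)/2 = 4.360×10^5 km.
Circular speed at r₁: v₁ = √(μ/r₁) = √(1.26848×10^8/1.540×10^5) = 28.70 km/s.
Transfer-orbit speed at r₁ (v² = μ(2/r − 1/a)): v_p = √[μ(2/r₁ − 1/a_t)] = 36.83 km/s.
First burn Δv₁ = |v_p − v₁| = 8.130 km/s.
Circular speed at r₂: v₂ = √(μ/r₂) = 13.2917 km/s.
Transfer-orbit speed at r₂: v_a = √[μ(2/r₂ − 1/a_t)] = 7.89946 km/s.
Second burn Δv₂ = |v₂ − v_a| = 5.392 km/s.
Δv = Δv₁ + Δv₂ = 8.130 + 5.392 = 13.52 km/s.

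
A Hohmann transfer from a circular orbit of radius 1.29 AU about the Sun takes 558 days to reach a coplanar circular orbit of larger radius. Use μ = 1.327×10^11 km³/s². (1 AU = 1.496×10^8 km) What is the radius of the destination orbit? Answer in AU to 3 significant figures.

r₂ = 2.92 AU

In km: r₁ = 1.29 × 1.496×10^8 = 1.92984×10^8 km.
Transfer time t = 558 days = 4.82112×10^7 s, and t = π√(a_t³/μ).
So a_t = (μ t²/π²)^(1/3) = (1.327×10^11 × (4.82112×10^7)² / π²)^(1/3) = 3.1498×10^8 km.
Since a_t = (r₁ + r₂)/2, r₂ = 2a_t − r₁ = 2×3.1498×10^8 − 1.92984×10^8 = 4.36976×10^8 km.
In AU: r₂ = 4.36976×10^8 / 1.496×10^8 = 2.92 AU.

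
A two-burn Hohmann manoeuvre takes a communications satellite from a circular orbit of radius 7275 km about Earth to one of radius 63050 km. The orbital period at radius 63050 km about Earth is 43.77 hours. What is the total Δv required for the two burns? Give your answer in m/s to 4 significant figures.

Δv = 3880 m/s

From Kepler's third law T² = 4π²r³/μ at r = 63050 km, T = 43.77 hours = 43.77 × 3600 s = 1.57572×10^5 s: μ = 4π²r³/T² = 3.98526×10^5 km³/s².
Transfer-ellipse semi-major axis a_t = (r₁ + r₂)/2 = (7275 + 63050)/2 = 35162.5 km.
Circular speed at r₁: v₁ = √(μ/r₁) = √(3.98526×10^5/7275) = 7.40137 km/s.
On the transfer ellipse at r₁, v² = μ(2/r − 1/a) gives v_p = √[μ(2/r₁ − 1/a_t)] = 9.91094 km/s.
First burn Δv₁ = |v_p − v₁| = 2.5096 km/s.
At r₂, v₂ = √(μ/r₂) = 2.5141195 km/s.
Transfer-orbit speed at r₂: v_a = √[μ(2/r₂ − 1/a_t)] = 1.1435694 km/s.
Second burn Δv₂ = |v₂ − v_a| = 1.3706 km/s.
Δv = Δv₁ + Δv₂ = 2.5096 + 1.3706 = 3.880 km/s.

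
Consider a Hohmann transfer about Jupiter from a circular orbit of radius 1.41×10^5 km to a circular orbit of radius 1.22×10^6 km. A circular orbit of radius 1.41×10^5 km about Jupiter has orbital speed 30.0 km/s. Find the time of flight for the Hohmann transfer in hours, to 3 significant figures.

t = 43.5 hours

From the circular-orbit relation v² = μ/r at r = 1.41×10^5 km: μ = v²r = (30.0)² × 1.41×10^5 = 1.26900×10^8 km³/s².
Semi-major axis of the transfer orbit: a_t = (1.410×10^5 + 1.220×10^6)/2 = 6.805×10^5 km.
By Kepler's third law the transfer-orbit period is T = 2π√(a_t³/μ), so t = T/2 = 1.566×10^5 s.
Converting: 1.566×10^5 s ÷ 3600 s/hour = 43.5 hours.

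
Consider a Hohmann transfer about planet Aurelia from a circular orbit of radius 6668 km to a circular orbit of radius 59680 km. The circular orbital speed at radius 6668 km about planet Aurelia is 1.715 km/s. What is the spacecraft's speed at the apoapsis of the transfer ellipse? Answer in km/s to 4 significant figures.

From the circular-orbit relation v² = μ/r at r = 6668 km: μ = v²r = (1.715)² × 6668 = 19612.1 km³/s².
Semi-major axis of the transfer orbit: a_t = (6668 + 59680)/2 = 33174 km.
The apoapsis of the transfer ellipse is at r = 59680 km.
Vis-viva: v = √[μ(2/r − 1/a_t)] = √[19612.1 × (2/59680 − 1/33174)] = 0.2570 km/s.

v = 0.2570 km/s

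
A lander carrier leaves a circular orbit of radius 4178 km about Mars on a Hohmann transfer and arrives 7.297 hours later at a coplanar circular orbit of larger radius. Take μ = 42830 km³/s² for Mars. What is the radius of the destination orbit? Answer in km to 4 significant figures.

r₂ = 24650 km

Transfer time t = 7.297 hours = 26269.2 s, and t = π√(a_t³/μ).
So a_t = (μ t²/π²)^(1/3) = (42830 × (26269.2)² / π²)^(1/3) = 14414 km.
Since a_t = (r₁ + r₂)/2, r₂ = 2a_t − r₁ = 2×14414 − 4178 = 24650 km.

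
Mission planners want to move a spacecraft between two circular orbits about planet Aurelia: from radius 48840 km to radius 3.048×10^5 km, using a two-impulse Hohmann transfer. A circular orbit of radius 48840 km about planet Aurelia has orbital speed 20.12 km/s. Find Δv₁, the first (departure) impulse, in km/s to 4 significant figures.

Δv₁ = 6.296 km/s

From the circular-orbit relation v² = μ/r at r = 48840 km: μ = v²r = (20.12)² × 48840 = 1.97711×10^7 km³/s².
Semi-major axis of the transfer orbit: a_t = (48840 + 3.048×10^5)/2 = 1.7682×10^5 km.
Circular speed at r = 48840 km: v_c = √(μ/r) = 20.120 km/s.
Vis-viva on the transfer ellipse at r = 48840 km gives v_t = √[μ(2/r − 1/a_t)] = 26.416 km/s.
Δv₁ = |v_t − v_c| = |26.416 − 20.120| = 6.296 km/s.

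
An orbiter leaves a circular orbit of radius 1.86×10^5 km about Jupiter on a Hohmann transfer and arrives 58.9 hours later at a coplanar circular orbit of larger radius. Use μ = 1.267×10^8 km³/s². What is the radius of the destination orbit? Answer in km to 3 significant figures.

r₂ = 1.48×10^6 km

Transfer time t = 58.9 hours = 2.1204×10^5 s, and t = π√(a_t³/μ).
So a_t = (μ t²/π²)^(1/3) = (1.267×10^8 × (2.1204×10^5)² / π²)^(1/3) = 8.3260×10^5 km.
Since a_t = (r₁ + r₂)/2, r₂ = 2a_t − r₁ = 2×8.3260×10^5 − 1.860×10^5 = 1.4792×10^6 km.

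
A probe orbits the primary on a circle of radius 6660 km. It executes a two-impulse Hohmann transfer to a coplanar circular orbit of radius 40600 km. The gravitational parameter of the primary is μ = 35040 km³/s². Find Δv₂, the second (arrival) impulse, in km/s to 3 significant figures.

The Hohmann ellipse has a_t = (r₁ + r₂)/2 = 23630 km.
Circular speed at r = 40600 km: v_c = √(μ/r) = 0.9290 km/s.
Vis-viva on the transfer ellipse at r = 40600 km gives v_t = √[μ(2/r − 1/a_t)] = 0.4932 km/s.
Δv₂ = |v_t − v_c| = |0.4932 − 0.9290| = 0.4358 km/s.

Δv₂ = 0.436 km/s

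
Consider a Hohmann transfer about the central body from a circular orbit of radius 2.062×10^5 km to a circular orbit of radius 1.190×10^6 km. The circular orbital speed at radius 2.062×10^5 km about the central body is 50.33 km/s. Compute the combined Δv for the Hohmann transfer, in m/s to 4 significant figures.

Δv = 24950 m/s

From the circular-orbit relation v² = μ/r at r = 2.062×10^5 km: μ = v²r = (50.33)² × 2.062×10^5 = 5.22327×10^8 km³/s².
Transfer-ellipse semi-major axis a_t = (r₁ + r₂)/2 = (2.062×10^5 + 1.190×10^6)/2 = 6.981×10^5 km.
Circular speed at r₁: v₁ = √(μ/r₁) = √(5.22327×10^8/2.062×10^5) = 50.330 km/s.
Transfer-orbit speed at r₁ (v² = μ(2/r − 1/a)): v_p = √[μ(2/r₁ − 1/a_t)] = 65.712 km/s.
First burn Δv₁ = |v_p − v₁| = 15.382 km/s.
Circular speed at r₂: v₂ = √(μ/r₂) = 20.95066 km/s.
Transfer-orbit speed at r₂: v_a = √[μ(2/r₂ − 1/a_t)] = 11.38632 km/s.
Second burn Δv₂ = |v₂ − v_a| = 9.5643 km/s.
Δv = Δv₁ + Δv₂ = 15.382 + 9.5643 = 24.95 km/s.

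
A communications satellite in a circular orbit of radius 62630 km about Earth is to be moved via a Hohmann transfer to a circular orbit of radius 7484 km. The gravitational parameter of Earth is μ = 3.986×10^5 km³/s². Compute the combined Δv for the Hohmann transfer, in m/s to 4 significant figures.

Δv = 3814 m/s

The Hohmann ellipse has a_t = (r₁ + r₂)/2 = 35057 km.
At r₁ the circular-orbit speed is v₁ = √(μ/r₁) = 2.523 km/s.
On the transfer ellipse at r₁, v² = μ(2/r − 1/a) gives v_a = √[μ(2/r₁ − 1/a_t)] = 1.166 km/s.
First burn Δv₁ = |v_a − v₁| = 1.357 km/s.
At r₂, v₂ = √(μ/r₂) = 7.298 km/s.
Transfer-orbit speed at r₂: v_p = √[μ(2/r₂ − 1/a_t)] = 9.755 km/s.
Second burn Δv₂ = |v₂ − v_p| = 2.457 km/s.
Δv = Δv₁ + Δv₂ = 1.357 + 2.457 = 3.814 km/s.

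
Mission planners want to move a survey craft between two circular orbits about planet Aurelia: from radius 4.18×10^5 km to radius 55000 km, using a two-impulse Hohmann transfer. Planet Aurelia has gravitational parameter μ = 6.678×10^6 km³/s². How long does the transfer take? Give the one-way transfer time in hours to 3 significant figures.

Transfer-ellipse semi-major axis a_t = (r₁ + r₂)/2 = (4.180×10^5 + 55000)/2 = 2.365×10^5 km.
Transfer time t = π√(a_t³/μ) = π√((2.365×10^5)³ / 6.678×10^6) = 1.398×10^5 s.
Converting: 1.398×10^5 s ÷ 3600 s/hour = 38.8 hours.

t = 38.8 hours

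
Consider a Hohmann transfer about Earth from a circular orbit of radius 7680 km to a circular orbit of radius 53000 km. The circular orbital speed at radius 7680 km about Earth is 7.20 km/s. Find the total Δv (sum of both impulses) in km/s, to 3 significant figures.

From the circular-orbit relation v² = μ/r at r = 7680 km: μ = v²r = (7.20)² × 7680 = 3.98131×10^5 km³/s².
Transfer-ellipse semi-major axis a_t = (r₁ + r₂)/2 = (7680 + 53000)/2 = 30340 km.
Circular speed at r₁: v₁ = √(μ/r₁) = √(3.98131×10^5/7680) = 7.200 km/s.
Transfer-orbit speed at r₁ (vis-viva equation): v_p = √[μ(2/r₁ − 1/a_t)] = 9.516 km/s.
First burn Δv₁ = |v_p − v₁| = 2.316 km/s.
At r₂, v₂ = √(μ/r₂) = 2.741 km/s.
Transfer-orbit speed at r₂: v_a = √[μ(2/r₂ − 1/a_t)] = 1.379 km/s.
Second burn Δv₂ = |v₂ − v_a| = 1.362 km/s.
Total Δv = Δv₁ + Δv₂ = 3.678 km/s.

Δv = 3.68 km/s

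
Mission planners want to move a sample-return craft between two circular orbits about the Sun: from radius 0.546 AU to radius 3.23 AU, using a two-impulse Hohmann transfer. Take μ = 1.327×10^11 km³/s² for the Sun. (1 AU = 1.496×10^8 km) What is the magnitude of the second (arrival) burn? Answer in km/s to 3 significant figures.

Δv₂ = 7.66 km/s

In km: r₁ = 0.546 × 1.496×10^8 = 8.16816×10^7 km; r₂ = 3.23 × 1.496×10^8 = 4.83208×10^8 km.
The Hohmann ellipse has a_t = (r₁ + r₂)/2 = 2.824448×10^8 km.
Circular speed at r = 4.83208×10^8 km: v_c = √(μ/r) = 16.572 km/s.
Vis-viva on the transfer ellipse at r = 4.83208×10^8 km gives v_t = √[μ(2/r − 1/a_t)] = 8.9118 km/s.
Δv₂ = |v_t − v_c| = |8.9118 − 16.572| = 7.660 km/s.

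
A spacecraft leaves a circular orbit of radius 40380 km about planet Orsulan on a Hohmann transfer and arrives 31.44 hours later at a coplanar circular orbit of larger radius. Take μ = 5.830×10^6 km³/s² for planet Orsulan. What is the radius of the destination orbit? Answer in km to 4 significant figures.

Transfer time t = 31.44 hours = 1.13184×10^5 s, and t = π√(a_t³/μ).
So a_t = (μ t²/π²)^(1/3) = (5.830×10^6 × (1.13184×10^5)² / π²)^(1/3) = 1.9633×10^5 km.
Since a_t = (r₁ + r₂)/2, r₂ = 2a_t − r₁ = 2×1.9633×10^5 − 40380 = 3.5228×10^5 km.

r₂ = 3.523×10^5 km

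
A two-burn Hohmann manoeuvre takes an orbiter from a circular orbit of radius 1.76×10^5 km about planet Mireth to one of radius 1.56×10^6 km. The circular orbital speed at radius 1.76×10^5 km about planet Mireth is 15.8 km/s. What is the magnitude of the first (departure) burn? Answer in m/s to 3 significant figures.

Δv₁ = 5380 m/s

From the circular-orbit relation v² = μ/r at r = 1.76×10^5 km: μ = v²r = (15.8)² × 1.76×10^5 = 4.39366×10^7 km³/s².
The Hohmann ellipse has a_t = (r₁ + r₂)/2 = 8.680×10^5 km.
Circular speed at r = 1.760×10^5 km: v_c = √(μ/r) = 15.800 km/s.
Transfer-orbit speed at the same r (vis-viva, a = a_t): v_t = √[μ(2/r − 1/a_t)] = 21.182 km/s.
Δv₁ = |v_t − v_c| = |21.182 − 15.800| = 5.382 km/s.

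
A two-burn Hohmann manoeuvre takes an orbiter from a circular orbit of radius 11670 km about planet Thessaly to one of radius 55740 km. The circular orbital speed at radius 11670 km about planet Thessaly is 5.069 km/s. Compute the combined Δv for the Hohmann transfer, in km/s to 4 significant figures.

Δv = 2.404 km/s

From the circular-orbit relation v² = μ/r at r = 11670 km: μ = v²r = (5.069)² × 11670 = 2.99858×10^5 km³/s².
Semi-major axis of the transfer orbit: a_t = (11670 + 55740)/2 = 33705 km.
Circular speed at r₁: v₁ = √(μ/r₁) = √(2.99858×10^5/11670) = 5.0690 km/s.
On the transfer ellipse at r₁, vis-viva gives v_p = √[μ(2/r₁ − 1/a_t)] = 6.5187 km/s.
First burn Δv₁ = |v_p − v₁| = 1.4497 km/s.
At r₂, v₂ = √(μ/r₂) = 2.31939 km/s.
Transfer-orbit speed at r₂: v_a = √[μ(2/r₂ − 1/a_t)] = 1.36478 km/s.
Second burn Δv₂ = |v₂ − v_a| = 0.95461 km/s.
Δv = Δv₁ + Δv₂ = 1.4497 + 0.95461 = 2.404 km/s.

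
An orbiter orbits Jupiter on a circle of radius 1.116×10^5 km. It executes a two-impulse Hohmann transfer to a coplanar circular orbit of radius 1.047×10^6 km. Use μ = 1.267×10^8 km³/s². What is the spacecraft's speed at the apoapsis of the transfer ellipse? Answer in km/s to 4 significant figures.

v = 4.828 km/s

Transfer-ellipse semi-major axis a_t = (r₁ + r₂)/2 = (1.116×10^5 + 1.047×10^6)/2 = 5.793×10^5 km.
At apoapsis, r = 1.047×10^6 km.
Vis-viva: v = √[μ(2/r − 1/a_t)] = √[1.267×10^8 × (2/1.047×10^6 − 1/5.793×10^5)] = 4.828 km/s.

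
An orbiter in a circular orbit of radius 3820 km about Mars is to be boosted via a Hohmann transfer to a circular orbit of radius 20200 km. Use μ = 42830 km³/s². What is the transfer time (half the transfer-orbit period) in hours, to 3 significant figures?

t = 5.55 hours

The Hohmann ellipse has a_t = (r₁ + r₂)/2 = 12010 km.
By Kepler's third law the transfer-orbit period is T = 2π√(a_t³/μ), so t = T/2 = 19980 s.
Converting: 19980 s ÷ 3600 s/hour = 5.55 hours.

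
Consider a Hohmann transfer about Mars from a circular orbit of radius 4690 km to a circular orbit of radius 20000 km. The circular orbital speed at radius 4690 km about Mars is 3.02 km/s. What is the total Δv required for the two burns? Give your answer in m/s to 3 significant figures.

From the circular-orbit relation v² = μ/r at r = 4690 km: μ = v²r = (3.02)² × 4690 = 42774.7 km³/s².
Semi-major axis of the transfer orbit: a_t = (4690 + 20000)/2 = 12345 km.
Circular speed at r₁: v₁ = √(μ/r₁) = √(42774.7/4690) = 3.0200 km/s.
Transfer-orbit speed at r₁ (v² = μ(2/r − 1/a)): v_p = √[μ(2/r₁ − 1/a_t)] = 3.8439 km/s.
First burn Δv₁ = |v_p − v₁| = 0.8239 km/s.
Circular speed at r₂: v₂ = √(μ/r₂) = 1.4624 km/s.
Transfer-orbit speed at r₂: v_a = √[μ(2/r₂ − 1/a_t)] = 0.90140 km/s.
Second burn Δv₂ = |v₂ − v_a| = 0.5610 km/s.
Total Δv = Δv₁ + Δv₂ = 1.385 km/s.

Δv = 1380 m/s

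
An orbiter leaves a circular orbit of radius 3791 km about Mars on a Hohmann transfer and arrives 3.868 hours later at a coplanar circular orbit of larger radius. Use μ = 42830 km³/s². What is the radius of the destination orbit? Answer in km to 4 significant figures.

r₂ = 15090 km

Transfer time t = 3.868 hours = 13924.8 s, and t = π√(a_t³/μ).
So a_t = (μ t²/π²)^(1/3) = (42830 × (13924.8)² / π²)^(1/3) = 9440.8 km.
Since a_t = (r₁ + r₂)/2, r₂ = 2a_t − r₁ = 2×9440.8 − 3791 = 15090.6 km.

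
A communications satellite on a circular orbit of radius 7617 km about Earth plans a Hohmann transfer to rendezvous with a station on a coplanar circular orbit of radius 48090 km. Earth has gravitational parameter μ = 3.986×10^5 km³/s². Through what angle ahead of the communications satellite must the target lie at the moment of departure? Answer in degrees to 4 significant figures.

φ = 100.7°

The Hohmann ellipse has a_t = (r₁ + r₂)/2 = 27853.5 km.
Transfer time t = π√(a_t³/μ) = 23130 s.
Target angular speed ω₂ = √(μ/r₂³) = 5.987×10^-5 rad/s.
Angle swept by the target during transfer: ω₂·t = 1.3848 rad = 79.34°.
The communications satellite traverses 180° on the transfer ellipse, so the target must lead by 180° − 79.34° = 100.7°.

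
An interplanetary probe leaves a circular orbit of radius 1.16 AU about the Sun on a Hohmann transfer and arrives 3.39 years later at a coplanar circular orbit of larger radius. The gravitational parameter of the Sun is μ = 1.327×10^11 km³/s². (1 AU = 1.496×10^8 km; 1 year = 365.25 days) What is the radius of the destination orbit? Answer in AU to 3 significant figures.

In km: r₁ = 1.16 × 1.496×10^8 = 1.73536×10^8 km.
Transfer time t = 3.39 years × 365.25 × 86400 s = 1.06980264×10^8 s, and t = π√(a_t³/μ).
So a_t = (μ t²/π²)^(1/3) = (1.327×10^11 × (1.06980264×10^8)² / π²)^(1/3) = 5.3587×10^8 km.
Since a_t = (r₁ + r₂)/2, r₂ = 2a_t − r₁ = 2×5.3587×10^8 − 1.73536×10^8 = 8.98204×10^8 km.
In AU: r₂ = 8.98204×10^8 / 1.496×10^8 = 6.00 AU.

r₂ = 6.00 AU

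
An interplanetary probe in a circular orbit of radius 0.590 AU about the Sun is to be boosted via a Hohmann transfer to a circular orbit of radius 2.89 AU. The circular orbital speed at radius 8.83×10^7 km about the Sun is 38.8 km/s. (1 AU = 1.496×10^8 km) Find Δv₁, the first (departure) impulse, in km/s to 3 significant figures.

Δv₁ = 11.2 km/s

From the circular-orbit relation v² = μ/r at r = 8.83×10^7 km: μ = v²r = (38.8)² × 8.83×10^7 = 1.32930×10^11 km³/s².
In km: r₁ = 0.590 × 1.496×10^8 = 8.8264×10^7 km; r₂ = 2.89 × 1.496×10^8 = 4.32344×10^8 km.
Semi-major axis of the transfer orbit: a_t = (8.8264×10^7 + 4.32344×10^8)/2 = 2.60304×10^8 km.
On the circular orbit at r = 8.8264×10^7 km, v_c = √(μ/r) = 38.808 km/s.
Transfer-orbit speed at the same r (vis-viva, a = a_t): v_t = √[μ(2/r − 1/a_t)] = 50.014 km/s.
Δv₁ = |v_t − v_c| = |50.014 − 38.808| = 11.21 km/s.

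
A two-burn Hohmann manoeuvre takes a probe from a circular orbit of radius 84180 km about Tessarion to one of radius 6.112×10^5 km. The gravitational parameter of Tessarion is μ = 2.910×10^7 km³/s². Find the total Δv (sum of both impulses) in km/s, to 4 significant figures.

Transfer-ellipse semi-major axis a_t = (r₁ + r₂)/2 = (84180 + 6.112×10^5)/2 = 3.4769×10^5 km.
Circular speed at r₁: v₁ = √(μ/r₁) = √(2.910×10^7/84180) = 18.593 km/s.
Transfer-orbit speed at r₁ (vis-viva): v_p = √[μ(2/r₁ − 1/a_t)] = 24.651 km/s.
First burn Δv₁ = |v_p − v₁| = 6.058 km/s.
Circular speed at r₂: v₂ = √(μ/r₂) = 6.900 km/s.
Transfer-orbit speed at r₂: v_a = √[μ(2/r₂ − 1/a_t)] = 3.395 km/s.
Second burn Δv₂ = |v₂ − v_a| = 3.505 km/s.
Total Δv = Δv₁ + Δv₂ = 9.563 km/s.

Δv = 9.563 km/s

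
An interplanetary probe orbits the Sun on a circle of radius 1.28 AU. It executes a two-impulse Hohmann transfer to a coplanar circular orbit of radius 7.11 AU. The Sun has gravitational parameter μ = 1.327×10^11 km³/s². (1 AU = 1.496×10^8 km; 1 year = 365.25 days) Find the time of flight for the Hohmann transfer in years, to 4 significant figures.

In km: r₁ = 1.28 × 1.496×10^8 = 1.91488×10^8 km; r₂ = 7.11 × 1.496×10^8 = 1.063656×10^9 km.
Semi-major axis of the transfer orbit: a_t = (1.91488×10^8 + 1.063656×10^9)/2 = 6.27572×10^8 km.
Transfer time t = π√(a_t³/μ) = π√((6.27572×10^8)³ / 1.327×10^11) = 1.3558×10^8 s.
Converting: 1.3558×10^8 s ÷ 3.15576×10^7 s/year (365.25 × 86400) = 4.296 years.

t = 4.296 years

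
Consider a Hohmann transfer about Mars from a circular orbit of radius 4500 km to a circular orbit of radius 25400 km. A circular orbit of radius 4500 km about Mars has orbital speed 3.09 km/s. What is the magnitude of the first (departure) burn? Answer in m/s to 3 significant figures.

Δv₁ = 938 m/s

From the circular-orbit relation v² = μ/r at r = 4500 km: μ = v²r = (3.09)² × 4500 = 42966.4 km³/s².
Transfer-ellipse semi-major axis a_t = (r₁ + r₂)/2 = (4500 + 25400)/2 = 14950 km.
On the circular orbit at r = 4500 km, v_c = √(μ/r) = 3.0900 km/s.
Vis-viva on the transfer ellipse at r = 4500 km gives v_t = √[μ(2/r − 1/a_t)] = 4.0277 km/s.
Δv₁ = |v_t − v_c| = |4.0277 − 3.0900| = 0.9377 km/s.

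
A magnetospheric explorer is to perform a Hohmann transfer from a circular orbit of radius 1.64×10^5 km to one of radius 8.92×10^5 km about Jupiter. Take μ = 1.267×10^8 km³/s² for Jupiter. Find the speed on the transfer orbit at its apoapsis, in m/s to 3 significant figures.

v = 6640 m/s

Transfer-ellipse semi-major axis a_t = (r₁ + r₂)/2 = (1.640×10^5 + 8.920×10^5)/2 = 5.280×10^5 km.
At apoapsis, r = 8.920×10^5 km.
Applying v² = μ(2/r − 1/a_t): v = 6.642 km/s.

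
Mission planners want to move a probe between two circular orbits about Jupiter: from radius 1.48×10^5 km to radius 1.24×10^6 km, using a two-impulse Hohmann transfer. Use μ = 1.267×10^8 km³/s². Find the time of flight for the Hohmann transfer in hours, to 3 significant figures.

t = 44.8 hours

Transfer-ellipse semi-major axis a_t = (r₁ + r₂)/2 = (1.480×10^5 + 1.240×10^6)/2 = 6.940×10^5 km.
By Kepler's third law the transfer-orbit period is T = 2π√(a_t³/μ), so t = T/2 = 1.614×10^5 s.
Converting: 1.614×10^5 s ÷ 3600 s/hour = 44.8 hours.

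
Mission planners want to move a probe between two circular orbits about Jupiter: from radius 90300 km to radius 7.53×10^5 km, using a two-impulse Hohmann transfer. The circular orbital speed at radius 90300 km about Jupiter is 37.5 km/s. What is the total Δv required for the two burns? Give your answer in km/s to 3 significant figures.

From the circular-orbit relation v² = μ/r at r = 90300 km: μ = v²r = (37.5)² × 90300 = 1.26984×10^8 km³/s².
Transfer-ellipse semi-major axis a_t = (r₁ + r₂)/2 = (90300 + 7.530×10^5)/2 = 4.2165×10^5 km.
At r₁ the circular-orbit speed is v₁ = √(μ/r₁) = 37.50 km/s.
On the transfer ellipse at r₁, v² = μ(2/r − 1/a) gives v_p = √[μ(2/r₁ − 1/a_t)] = 50.11 km/s.
First burn Δv₁ = |v_p − v₁| = 12.61 km/s.
Circular speed at r₂: v₂ = √(μ/r₂) = 12.986 km/s.
Transfer-orbit speed at r₂: v_a = √[μ(2/r₂ − 1/a_t)] = 6.0096 km/s.
Second burn Δv₂ = |v₂ − v_a| = 6.976 km/s.
Δv = Δv₁ + Δv₂ = 12.61 + 6.976 = 19.59 km/s.

Δv = 19.6 km/s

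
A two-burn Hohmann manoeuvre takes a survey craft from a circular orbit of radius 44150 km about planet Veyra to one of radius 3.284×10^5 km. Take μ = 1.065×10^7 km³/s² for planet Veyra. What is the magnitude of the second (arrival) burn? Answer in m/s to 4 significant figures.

Δv₂ = 2922 m/s

Semi-major axis of the transfer orbit: a_t = (44150 + 3.284×10^5)/2 = 1.86275×10^5 km.
Circular speed at r = 3.284×10^5 km: v_c = √(μ/r) = 5.6947 km/s.
Vis-viva on the transfer ellipse at r = 3.284×10^5 km gives v_t = √[μ(2/r − 1/a_t)] = 2.7724 km/s.
Δv₂ = |v_t − v_c| = |2.7724 − 5.6947| = 2.922 km/s.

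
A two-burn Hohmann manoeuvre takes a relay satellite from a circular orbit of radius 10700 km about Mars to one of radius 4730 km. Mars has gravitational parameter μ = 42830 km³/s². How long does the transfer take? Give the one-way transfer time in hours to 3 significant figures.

t = 2.86 hours

Semi-major axis of the transfer orbit: a_t = (10700 + 4730)/2 = 7715 km.
By Kepler's third law the transfer-orbit period is T = 2π√(a_t³/μ), so t = T/2 = 10290 s.
Converting: 10290 s ÷ 3600 s/hour = 2.86 hours.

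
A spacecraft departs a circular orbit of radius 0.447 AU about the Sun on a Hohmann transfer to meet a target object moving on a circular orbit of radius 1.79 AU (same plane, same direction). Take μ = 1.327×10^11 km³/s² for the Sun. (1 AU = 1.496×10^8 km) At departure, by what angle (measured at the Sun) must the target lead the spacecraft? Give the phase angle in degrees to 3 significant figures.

φ = 91.1°

In km: r₁ = 0.447 × 1.496×10^8 = 6.68712×10^7 km; r₂ = 1.79 × 1.496×10^8 = 2.67784×10^8 km.
The Hohmann ellipse has a_t = (r₁ + r₂)/2 = 1.673276×10^8 km.
The half-period of the transfer ellipse is t = π√(a_t³/μ) = 1.8667×10^7 s.
Target angular speed ω₂ = √(μ/r₂³) = 8.3130×10^-8 rad/s.
Angle swept by the target during transfer: ω₂·t = 1.5518 rad = 88.91°.
Arrival is 180° from departure on the ellipse, so φ = 180° − 88.91° = 91.1°.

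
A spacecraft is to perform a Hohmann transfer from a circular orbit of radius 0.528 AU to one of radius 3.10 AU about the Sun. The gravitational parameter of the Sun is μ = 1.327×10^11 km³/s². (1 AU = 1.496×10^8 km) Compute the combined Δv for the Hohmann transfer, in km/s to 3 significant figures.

Δv = 20.4 km/s

In km: r₁ = 0.528 × 1.496×10^8 = 7.89888×10^7 km; r₂ = 3.10 × 1.496×10^8 = 4.6376×10^8 km.
The Hohmann ellipse has a_t = (r₁ + r₂)/2 = 2.713744×10^8 km.
Circular speed at r₁: v₁ = √(μ/r₁) = √(1.327×10^11/7.89888×10^7) = 40.99 km/s.
Transfer-orbit speed at r₁ (vis-viva): v_p = √[μ(2/r₁ − 1/a_t)] = 53.58 km/s.
First burn Δv₁ = |v_p − v₁| = 12.59 km/s.
Circular speed at r₂: v₂ = √(μ/r₂) = 16.916 km/s.
Transfer-orbit speed at r₂: v_a = √[μ(2/r₂ − 1/a_t)] = 9.1261 km/s.
Second burn Δv₂ = |v₂ − v_a| = 7.790 km/s.
Total Δv = Δv₁ + Δv₂ = 20.38 km/s.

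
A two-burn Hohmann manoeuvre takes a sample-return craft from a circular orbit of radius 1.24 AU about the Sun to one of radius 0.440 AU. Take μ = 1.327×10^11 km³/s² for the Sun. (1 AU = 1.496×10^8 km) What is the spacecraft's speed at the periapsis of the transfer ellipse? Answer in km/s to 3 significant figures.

In km: r₁ = 1.24 × 1.496×10^8 = 1.85504×10^8 km; r₂ = 0.440 × 1.496×10^8 = 6.5824×10^7 km.
The Hohmann ellipse has a_t = (r₁ + r₂)/2 = 1.25664×10^8 km.
At periapsis, r = 6.5824×10^7 km.
Vis-viva: v = √[μ(2/r − 1/a_t)] = √[1.327×10^11 × (2/6.5824×10^7 − 1/1.25664×10^8)] = 54.55 km/s.

v = 54.6 km/s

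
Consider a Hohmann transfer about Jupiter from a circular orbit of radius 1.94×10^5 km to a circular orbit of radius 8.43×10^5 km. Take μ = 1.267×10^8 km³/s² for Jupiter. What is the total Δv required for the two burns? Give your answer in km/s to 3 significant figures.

The Hohmann ellipse has a_t = (r₁ + r₂)/2 = 5.185×10^5 km.
At r₁ the circular-orbit speed is v₁ = √(μ/r₁) = 25.56 km/s.
Transfer-orbit speed at r₁ (vis-viva): v_p = √[μ(2/r₁ − 1/a_t)] = 32.59 km/s.
First burn Δv₁ = |v_p − v₁| = 7.030 km/s.
At r₂, v₂ = √(μ/r₂) = 12.26 km/s.
Transfer-orbit speed at r₂: v_a = √[μ(2/r₂ − 1/a_t)] = 7.499 km/s.
Second burn Δv₂ = |v₂ − v_a| = 4.761 km/s.
Δv = Δv₁ + Δv₂ = 7.030 + 4.761 = 11.79 km/s.

Δv = 11.8 km/s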